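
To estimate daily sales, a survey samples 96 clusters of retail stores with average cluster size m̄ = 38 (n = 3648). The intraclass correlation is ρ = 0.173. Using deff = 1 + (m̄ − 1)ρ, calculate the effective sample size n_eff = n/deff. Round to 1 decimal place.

492.9

deff = 1 + (38 − 1)·0.173 = 1 + 6.401 = 7.401.
n_eff = 3648 / 7.401 = 492.9.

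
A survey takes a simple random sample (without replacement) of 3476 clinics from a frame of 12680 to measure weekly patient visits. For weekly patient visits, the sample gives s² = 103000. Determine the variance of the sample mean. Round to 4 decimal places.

21.5087

Under SRS without replacement, Var(ȳ) = (1 − f)·s²/n with f = n/N = 3476/12680 = 0.27413249.
Var(ȳ) = (1 − 0.27413249)·103000/3476 = 0.72586751·29.631761 = 21.508732.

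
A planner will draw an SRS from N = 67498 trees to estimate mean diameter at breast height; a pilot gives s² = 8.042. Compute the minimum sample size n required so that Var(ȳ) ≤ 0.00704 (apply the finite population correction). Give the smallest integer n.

Without fpc, n₀ = s²/D = 8.042/0.00704 = 1142.3295.
With fpc, (1 − n/N)·s²/n ≤ D requires n ≥ n₀/(1 + n₀/N) = 1142.3295/(1 + 1142.3295/67498) = 1123.3186.
Rounding up, n = 1124.

1124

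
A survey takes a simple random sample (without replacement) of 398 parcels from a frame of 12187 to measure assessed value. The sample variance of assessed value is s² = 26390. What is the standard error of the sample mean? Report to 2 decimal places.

8.01

Under SRS without replacement, Var(ȳ) = (1 − f)·s²/n with f = n/N = 398/12187 = 0.03265775.
Var(ȳ) = (1 − 0.03265775)·26390/398 = 0.96734225·66.306533 = 64.14111.
SE(ȳ) = √(64.14111) = 8.01.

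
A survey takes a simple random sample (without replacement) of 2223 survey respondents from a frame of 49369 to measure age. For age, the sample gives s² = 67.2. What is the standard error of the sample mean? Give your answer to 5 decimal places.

Under SRS without replacement, Var(ȳ) = (1 − f)·s²/n with f = n/N = 2223/49369 = 0.04502826.
Var(ȳ) = (1 − 0.04502826)·67.2/2223 = 0.95497174·0.03022942 = 0.028868242.
SE(ȳ) = √(0.028868242) = 0.16991.

0.16991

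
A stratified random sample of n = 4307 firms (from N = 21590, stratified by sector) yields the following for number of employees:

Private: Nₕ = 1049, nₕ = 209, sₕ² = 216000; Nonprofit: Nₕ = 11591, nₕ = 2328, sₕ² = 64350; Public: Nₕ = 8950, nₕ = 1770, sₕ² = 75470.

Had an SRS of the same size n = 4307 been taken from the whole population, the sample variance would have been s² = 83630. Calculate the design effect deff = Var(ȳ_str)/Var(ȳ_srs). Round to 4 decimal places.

Var(ȳ_str) = Σ Wₕ²(1−fₕ)sₕ²/nₕ with Wₕ = Nₕ/21590:
  Private: (1049/21590)²·(1−209/1049)·216000/209 = 1.9536959
  Nonprofit: (11591/21590)²·(1−2328/11591)·64350/2328 = 6.3669708
  Public: (8950/21590)²·(1−1770/8950)·75470/1770 = 5.8781854
  → Var(ȳ_str) = 14.198852.
Var(ȳ_srs) = (1 − 4307/21590)·83630/4307 = 15.543675.
deff = 14.198852 / 15.543675 = 0.9135.

0.9135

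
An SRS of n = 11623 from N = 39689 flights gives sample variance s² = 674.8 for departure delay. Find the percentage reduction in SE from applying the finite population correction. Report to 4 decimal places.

f = n/N = 11623/39689 = 0.29285192.
SE_no-fpc = √(s²/n) = 0.24095083; SE_fpc = √((1−f)s²/n) = 0.2026206.
Ratio = √(1−f) = 0.84092097. Reduction = 100·(1 − 0.84092097) = 15.9079%.

15.9079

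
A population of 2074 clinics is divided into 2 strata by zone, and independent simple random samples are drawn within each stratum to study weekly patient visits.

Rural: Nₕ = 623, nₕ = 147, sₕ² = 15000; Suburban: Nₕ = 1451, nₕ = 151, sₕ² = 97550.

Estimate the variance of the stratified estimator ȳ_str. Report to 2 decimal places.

Var(ȳ_str) = Σₕ Wₕ²(1 − fₕ)sₕ²/nₕ with Wₕ = Nₕ/N, N = 2074.
Rural: Wₕ = 0.30038573; term = 0.30038573²·(1 − 0.23595506)·15000/147 = 7.0347946.
Suburban: Wₕ = 0.69961427; term = 0.69961427²·(1 − 0.10406616)·97550/151 = 283.29805.
Sum = 290.33284.

290.33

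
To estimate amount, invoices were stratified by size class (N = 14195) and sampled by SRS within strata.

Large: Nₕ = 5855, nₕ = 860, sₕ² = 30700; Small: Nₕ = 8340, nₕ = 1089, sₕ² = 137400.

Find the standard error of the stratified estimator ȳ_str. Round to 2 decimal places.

6.56

Var(ȳ_str) = Σₕ Wₕ²(1 − fₕ)sₕ²/nₕ with Wₕ = Nₕ/N, N = 14195.
Large: Wₕ = 0.41246918; term = 0.41246918²·(1 − 0.14688301)·30700/860 = 5.1812139.
Small: Wₕ = 0.58753082; term = 0.58753082²·(1 − 0.13057554)·137400/1089 = 37.866225.
Sum = 43.047439.
SE = √(43.047439) = 6.56.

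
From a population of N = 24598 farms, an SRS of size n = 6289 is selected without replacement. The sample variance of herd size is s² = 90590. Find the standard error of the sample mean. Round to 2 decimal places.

3.27

Under SRS without replacement, Var(ȳ) = (1 − f)·s²/n with f = n/N = 6289/24598 = 0.25567119.
Var(ȳ) = (1 − 0.25567119)·90590/6289 = 0.74432881·14.404516 = 10.721696.
SE(ȳ) = √(10.721696) = 3.27.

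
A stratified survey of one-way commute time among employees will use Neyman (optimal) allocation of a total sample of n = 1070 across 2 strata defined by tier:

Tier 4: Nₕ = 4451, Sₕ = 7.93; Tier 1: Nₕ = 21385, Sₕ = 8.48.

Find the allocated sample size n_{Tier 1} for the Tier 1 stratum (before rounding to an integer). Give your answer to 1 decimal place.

895.7

Neyman allocation: nₕ = n·NₕSₕ / Σⱼ NⱼSⱼ.
Σ NⱼSⱼ = 4451·7.93 + 21385·8.48 = 216641.23.
n_{Tier 1} = 1070·21385·8.48 / 216641.23 = 895.7.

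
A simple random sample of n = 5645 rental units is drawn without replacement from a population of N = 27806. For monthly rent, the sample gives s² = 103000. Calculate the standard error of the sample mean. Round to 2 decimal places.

3.81

Under SRS without replacement, Var(ȳ) = (1 − f)·s²/n with f = n/N = 5645/27806 = 0.20301374.
Var(ȳ) = (1 − 0.20301374)·103000/5645 = 0.79698626·18.246236 = 14.541999.
SE(ȳ) = √(14.541999) = 3.81.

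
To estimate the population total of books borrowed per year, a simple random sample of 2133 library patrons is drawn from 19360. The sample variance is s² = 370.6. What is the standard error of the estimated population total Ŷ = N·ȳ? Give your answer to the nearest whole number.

7612

Var(Ŷ) = N²·Var(ȳ) = N²·(1 − n/N)·s²/n.
f = 2133/19360 = 0.11017562; Var(ȳ) = 0.88982438·370.6/2133 = 0.15460334.
Var(Ŷ) = 19360² · 0.15460334 = 5.7946816 × 10^7.
SE(Ŷ) = √(5.7946816 × 10^7) = 7612.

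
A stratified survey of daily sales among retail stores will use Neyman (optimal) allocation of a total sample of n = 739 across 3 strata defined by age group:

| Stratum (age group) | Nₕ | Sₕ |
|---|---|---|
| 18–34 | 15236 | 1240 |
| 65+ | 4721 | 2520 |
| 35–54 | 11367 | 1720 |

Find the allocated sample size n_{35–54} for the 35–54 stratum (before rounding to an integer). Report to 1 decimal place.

Neyman allocation: nₕ = n·NₕSₕ / Σⱼ NⱼSⱼ.
Σ NⱼSⱼ = 15236·1240 + 4721·2520 + 11367·1720 = 5.03408 × 10^7.
n_{35–54} = 739·11367·1720 / (5.03408 × 10^7) = 287.0.

287.0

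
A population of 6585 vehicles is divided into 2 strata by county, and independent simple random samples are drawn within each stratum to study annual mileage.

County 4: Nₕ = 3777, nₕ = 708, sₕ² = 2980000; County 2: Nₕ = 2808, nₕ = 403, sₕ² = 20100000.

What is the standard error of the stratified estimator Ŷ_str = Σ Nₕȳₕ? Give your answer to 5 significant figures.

Var(Ŷ_str) = Σₕ Nₕ²(1 − fₕ)sₕ²/nₕ.
County 4: 3777²·(1 − 708/3777)·2980000/708 = 4.8789558 × 10^10.
County 2: 2808²·(1 − 403/2808)·20100000/403 = 3.3682413 × 10^11.
Sum = 3.8561369 × 10^11.
SE = √(3.8561369 × 10^11) = 620980.

620980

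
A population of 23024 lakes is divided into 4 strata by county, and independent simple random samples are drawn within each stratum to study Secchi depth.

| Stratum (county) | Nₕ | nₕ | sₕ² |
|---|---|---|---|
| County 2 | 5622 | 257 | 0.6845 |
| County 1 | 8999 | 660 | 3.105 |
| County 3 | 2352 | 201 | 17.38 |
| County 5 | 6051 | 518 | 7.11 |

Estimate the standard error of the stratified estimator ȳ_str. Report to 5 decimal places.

0.05010

Var(ȳ_str) = Σₕ Wₕ²(1 − fₕ)sₕ²/nₕ with Wₕ = Nₕ/N, N = 23024.
County 2: Wₕ = 0.24417999; term = 0.24417999²·(1 − 0.04571327)·0.6845/257 = 1.5154421 × 10^-4.
County 1: Wₕ = 0.39085302; term = 0.39085302²·(1 − 0.07334148)·3.105/660 = 6.6598484 × 10^-4.
County 3: Wₕ = 0.10215427; term = 0.10215427²·(1 − 0.08545918)·17.38/201 = 8.2522027 × 10^-4.
County 5: Wₕ = 0.26281272; term = 0.26281272²·(1 − 0.08560569)·7.11/518 = 8.6689423 × 10^-4.
Sum = 0.0025096436.
SE = √(0.0025096436) = 0.05010.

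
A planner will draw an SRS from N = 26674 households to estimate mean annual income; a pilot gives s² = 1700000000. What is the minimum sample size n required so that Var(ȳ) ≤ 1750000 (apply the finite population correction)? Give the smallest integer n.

938

Without fpc, n₀ = s²/D = 1700000000/1750000 = 971.4286.
With fpc, (1 − n/N)·s²/n ≤ D requires n ≥ n₀/(1 + n₀/N) = 971.4286/(1 + 971.4286/26674) = 937.2937.
Rounding up, n = 938.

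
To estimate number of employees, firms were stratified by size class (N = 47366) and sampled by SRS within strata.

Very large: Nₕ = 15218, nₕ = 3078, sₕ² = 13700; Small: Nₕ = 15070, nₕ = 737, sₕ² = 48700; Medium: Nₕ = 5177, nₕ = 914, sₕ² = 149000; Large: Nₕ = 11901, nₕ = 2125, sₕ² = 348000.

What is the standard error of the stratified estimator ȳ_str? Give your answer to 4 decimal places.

Var(ȳ_str) = Σₕ Wₕ²(1 − fₕ)sₕ²/nₕ with Wₕ = Nₕ/N, N = 47366.
Very large: Wₕ = 0.32128531; term = 0.32128531²·(1 − 0.20226048)·13700/3078 = 0.36651757.
Small: Wₕ = 0.31816071; term = 0.31816071²·(1 − 0.04890511)·48700/737 = 6.3617765.
Medium: Wₕ = 0.10929781; term = 0.10929781²·(1 − 0.17655013)·149000/914 = 1.6036151.
Large: Wₕ = 0.25125618; term = 0.25125618²·(1 − 0.17855642)·348000/2125 = 8.4924214.
Sum = 16.824331.
SE = √(16.824331) = 4.1017.

4.1017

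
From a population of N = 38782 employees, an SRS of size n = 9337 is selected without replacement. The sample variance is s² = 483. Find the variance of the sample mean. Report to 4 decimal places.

0.0393

Under SRS without replacement, Var(ȳ) = (1 − f)·s²/n with f = n/N = 9337/38782 = 0.24075602.
Var(ȳ) = (1 − 0.24075602)·483/9337 = 0.75924398·0.051729678 = 0.039275446.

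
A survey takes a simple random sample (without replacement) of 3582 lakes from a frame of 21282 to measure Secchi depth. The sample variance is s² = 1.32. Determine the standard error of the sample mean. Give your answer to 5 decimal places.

Under SRS without replacement, Var(ȳ) = (1 − f)·s²/n with f = n/N = 3582/21282 = 0.16831125.
Var(ȳ) = (1 − 0.16831125)·1.32/3582 = 0.83168875·3.6850921 × 10^-4 = 3.0648497 × 10^-4.
SE(ȳ) = √(3.0648497 × 10^-4) = 0.01751.

0.01751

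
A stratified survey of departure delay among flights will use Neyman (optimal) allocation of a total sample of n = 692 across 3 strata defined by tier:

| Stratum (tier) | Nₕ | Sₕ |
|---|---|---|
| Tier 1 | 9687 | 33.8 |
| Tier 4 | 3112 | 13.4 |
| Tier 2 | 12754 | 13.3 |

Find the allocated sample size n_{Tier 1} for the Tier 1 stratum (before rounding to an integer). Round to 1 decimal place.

Neyman allocation: nₕ = n·NₕSₕ / Σⱼ NⱼSⱼ.
Σ NⱼSⱼ = 9687·33.8 + 3112·13.4 + 12754·13.3 = 538749.6.
n_{Tier 1} = 692·9687·33.8 / 538749.6 = 420.6.

420.6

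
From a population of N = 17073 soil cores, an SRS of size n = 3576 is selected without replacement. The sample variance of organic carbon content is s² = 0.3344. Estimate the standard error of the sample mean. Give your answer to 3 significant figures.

0.00860

Under SRS without replacement, Var(ȳ) = (1 − f)·s²/n with f = n/N = 3576/17073 = 0.20945352.
Var(ȳ) = (1 − 0.20945352)·0.3344/3576 = 0.79054648·9.3512304 × 10^-5 = 7.3925823 × 10^-5.
SE(ȳ) = √(7.3925823 × 10^-5) = 0.00860.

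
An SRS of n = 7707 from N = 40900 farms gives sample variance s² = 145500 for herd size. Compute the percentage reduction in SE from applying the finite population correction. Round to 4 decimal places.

9.9131

f = n/N = 7707/40900 = 0.18843521.
SE_no-fpc = √(s²/n) = 4.3449904; SE_fpc = √((1−f)s²/n) = 3.9142667.
Ratio = √(1−f) = 0.90086891. Reduction = 100·(1 − 0.90086891) = 9.9131%.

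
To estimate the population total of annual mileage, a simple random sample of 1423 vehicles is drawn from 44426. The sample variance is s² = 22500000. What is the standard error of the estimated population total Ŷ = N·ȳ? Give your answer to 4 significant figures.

Var(Ŷ) = N²·Var(ȳ) = N²·(1 − n/N)·s²/n.
f = 1423/44426 = 0.03203079; Var(ȳ) = 0.96796921·22500000/1423 = 15305.205.
Var(Ŷ) = 44426² · 15305.205 = 3.0207416 × 10^13.
SE(Ŷ) = √(3.0207416 × 10^13) = 5.496 × 10^6.

5.496 × 10^6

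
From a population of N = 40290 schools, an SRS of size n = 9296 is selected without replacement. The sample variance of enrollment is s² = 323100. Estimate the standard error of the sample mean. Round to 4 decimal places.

5.1708

Under SRS without replacement, Var(ȳ) = (1 − f)·s²/n with f = n/N = 9296/40290 = 0.23072723.
Var(ȳ) = (1 − 0.23072723)·323100/9296 = 0.76927277·34.756885 = 26.737525.
SE(ȳ) = √(26.737525) = 5.1708.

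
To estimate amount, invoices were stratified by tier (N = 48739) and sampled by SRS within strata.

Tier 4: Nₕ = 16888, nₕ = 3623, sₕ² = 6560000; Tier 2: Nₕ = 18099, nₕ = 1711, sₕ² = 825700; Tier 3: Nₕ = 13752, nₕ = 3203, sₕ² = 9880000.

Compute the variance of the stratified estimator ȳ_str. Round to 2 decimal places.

419.38

Var(ȳ_str) = Σₕ Wₕ²(1 − fₕ)sₕ²/nₕ with Wₕ = Nₕ/N, N = 48739.
Tier 4: Wₕ = 0.34649870; term = 0.34649870²·(1 − 0.21453103)·6560000/3623 = 170.75277.
Tier 2: Wₕ = 0.37134533; term = 0.37134533²·(1 − 0.09453561)·825700/1711 = 60.255901.
Tier 3: Wₕ = 0.28215597; term = 0.28215597²·(1 − 0.23291158)·9880000/3203 = 188.37529.
Sum = 419.38396.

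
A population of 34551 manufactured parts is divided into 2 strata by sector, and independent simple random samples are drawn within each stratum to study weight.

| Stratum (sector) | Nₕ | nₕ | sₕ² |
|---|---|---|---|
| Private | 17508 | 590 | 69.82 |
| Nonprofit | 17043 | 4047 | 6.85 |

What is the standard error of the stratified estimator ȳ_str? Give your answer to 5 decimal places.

Var(ȳ_str) = Σₕ Wₕ²(1 − fₕ)sₕ²/nₕ with Wₕ = Nₕ/N, N = 34551.
Private: Wₕ = 0.50672918; term = 0.50672918²·(1 − 0.03369888)·69.82/590 = 0.02936244.
Nonprofit: Wₕ = 0.49327082; term = 0.49327082²·(1 − 0.23745819)·6.85/4047 = 3.1404499 × 10^-4.
Sum = 0.029676485.
SE = √(0.029676485) = 0.17227.

0.17227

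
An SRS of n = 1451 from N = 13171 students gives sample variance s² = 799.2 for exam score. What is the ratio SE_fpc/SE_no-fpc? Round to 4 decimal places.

0.9433

f = n/N = 1451/13171 = 0.11016627.
SE_no-fpc = √(s²/n) = 0.742154; SE_fpc = √((1−f)s²/n) = 0.70008128.
Ratio = √(1−f) = 0.94330998.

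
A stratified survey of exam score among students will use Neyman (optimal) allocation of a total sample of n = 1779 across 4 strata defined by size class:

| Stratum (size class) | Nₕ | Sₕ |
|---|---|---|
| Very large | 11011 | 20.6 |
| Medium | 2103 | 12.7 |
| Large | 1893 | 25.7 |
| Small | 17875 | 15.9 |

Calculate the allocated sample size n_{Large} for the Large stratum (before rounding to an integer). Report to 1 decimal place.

147.6

Neyman allocation: nₕ = n·NₕSₕ / Σⱼ NⱼSⱼ.
Σ NⱼSⱼ = 11011·20.6 + 2103·12.7 + 1893·25.7 + 17875·15.9 = 586397.3.
n_{Large} = 1779·1893·25.7 / 586397.3 = 147.6.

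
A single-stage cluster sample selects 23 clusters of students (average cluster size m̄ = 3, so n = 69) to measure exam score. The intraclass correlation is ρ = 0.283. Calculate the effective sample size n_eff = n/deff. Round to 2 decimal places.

44.06

deff = 1 + (3 − 1)·0.283 = 1 + 0.566 = 1.566.
n_eff = 69 / 1.566 = 44.06.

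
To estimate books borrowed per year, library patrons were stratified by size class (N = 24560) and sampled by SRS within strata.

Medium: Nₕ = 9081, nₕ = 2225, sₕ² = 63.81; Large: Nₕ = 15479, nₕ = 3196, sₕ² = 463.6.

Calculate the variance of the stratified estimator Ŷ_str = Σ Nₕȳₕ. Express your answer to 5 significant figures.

Var(Ŷ_str) = Σₕ Nₕ²(1 − fₕ)sₕ²/nₕ.
Medium: 9081²·(1 − 2225/9081)·63.81/2225 = 1.7855138 × 10^6.
Large: 15479²·(1 − 3196/15479)·463.6/3196 = 2.7579349 × 10^7.
Sum = 2.9364863 × 10^7.

2.9365 × 10^7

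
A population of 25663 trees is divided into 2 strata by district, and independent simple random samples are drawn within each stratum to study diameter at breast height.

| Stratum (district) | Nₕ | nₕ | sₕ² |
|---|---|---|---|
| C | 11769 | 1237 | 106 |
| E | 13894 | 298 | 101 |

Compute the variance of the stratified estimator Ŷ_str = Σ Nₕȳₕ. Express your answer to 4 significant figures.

Var(Ŷ_str) = Σₕ Nₕ²(1 − fₕ)sₕ²/nₕ.
C: 11769²·(1 − 1237/11769)·106/1237 = 1.0621518 × 10^7.
E: 13894²·(1 − 298/13894)·101/298 = 6.4024111 × 10^7.
Sum = 7.4645629 × 10^7.

7.465 × 10^7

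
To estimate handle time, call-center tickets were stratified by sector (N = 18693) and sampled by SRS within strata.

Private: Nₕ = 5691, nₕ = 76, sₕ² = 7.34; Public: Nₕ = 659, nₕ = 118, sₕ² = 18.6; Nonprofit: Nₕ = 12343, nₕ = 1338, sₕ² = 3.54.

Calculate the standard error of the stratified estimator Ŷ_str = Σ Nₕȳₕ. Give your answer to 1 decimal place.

1871.3

Var(Ŷ_str) = Σₕ Nₕ²(1 − fₕ)sₕ²/nₕ.
Private: 5691²·(1 − 76/5691)·7.34/76 = 3.0861769 × 10^6.
Public: 659²·(1 − 118/659)·18.6/118 = 56197.063.
Nonprofit: 12343²·(1 − 1338/12343)·3.54/1338 = 359383.33.
Sum = 3.5017573 × 10^6.
SE = √(3.5017573 × 10^6) = 1871.3.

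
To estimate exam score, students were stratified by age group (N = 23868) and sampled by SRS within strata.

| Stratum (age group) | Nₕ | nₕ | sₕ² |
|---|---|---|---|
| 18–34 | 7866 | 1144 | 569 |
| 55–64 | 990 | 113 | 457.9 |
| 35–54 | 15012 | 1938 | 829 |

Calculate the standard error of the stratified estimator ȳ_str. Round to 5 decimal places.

0.44689

Var(ȳ_str) = Σₕ Wₕ²(1 − fₕ)sₕ²/nₕ with Wₕ = Nₕ/N, N = 23868.
18–34: Wₕ = 0.32956259; term = 0.32956259²·(1 − 0.14543605)·569/1144 = 0.04616434.
55–64: Wₕ = 0.04147813; term = 0.04147813²·(1 − 0.11414141)·457.9/113 = 0.0061758243.
35–54: Wₕ = 0.62895928; term = 0.62895928²·(1 − 0.12909672)·829/1938 = 0.14737226.
Sum = 0.19971242.
SE = √(0.19971242) = 0.44689.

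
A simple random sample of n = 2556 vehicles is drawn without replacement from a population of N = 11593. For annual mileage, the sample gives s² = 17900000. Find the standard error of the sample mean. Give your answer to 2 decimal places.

73.89

Under SRS without replacement, Var(ȳ) = (1 − f)·s²/n with f = n/N = 2556/11593 = 0.22047787.
Var(ȳ) = (1 − 0.22047787)·17900000/2556 = 0.77952213·7003.1299 = 5459.0947.
SE(ȳ) = √(5459.0947) = 73.89.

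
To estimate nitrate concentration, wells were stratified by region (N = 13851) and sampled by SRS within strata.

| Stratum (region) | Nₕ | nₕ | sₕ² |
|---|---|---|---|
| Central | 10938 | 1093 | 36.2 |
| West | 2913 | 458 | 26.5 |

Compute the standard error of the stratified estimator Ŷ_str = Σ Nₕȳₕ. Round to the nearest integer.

Var(Ŷ_str) = Σₕ Nₕ²(1 − fₕ)sₕ²/nₕ.
Central: 10938²·(1 − 1093/10938)·36.2/1093 = 3.5664985 × 10^6.
West: 2913²·(1 − 458/2913)·26.5/458 = 413782.75.
Sum = 3.9802813 × 10^6.
SE = √(3.9802813 × 10^6) = 1995.

1995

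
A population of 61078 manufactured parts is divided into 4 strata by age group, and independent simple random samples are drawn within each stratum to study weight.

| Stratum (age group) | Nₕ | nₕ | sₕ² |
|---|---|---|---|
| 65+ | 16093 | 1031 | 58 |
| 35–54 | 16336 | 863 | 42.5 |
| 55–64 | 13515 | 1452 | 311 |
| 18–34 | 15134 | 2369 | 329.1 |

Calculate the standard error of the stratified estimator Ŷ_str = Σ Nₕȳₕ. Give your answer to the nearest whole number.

9372

Var(Ŷ_str) = Σₕ Nₕ²(1 − fₕ)sₕ²/nₕ.
65+: 16093²·(1 − 1031/16093)·58/1031 = 1.3636062 × 10^7.
35–54: 16336²·(1 − 863/16336)·42.5/863 = 1.2447966 × 10^7.
55–64: 13515²·(1 − 1452/13515)·311/1452 = 3.491927 × 10^7.
18–34: 15134²·(1 − 2369/15134)·329.1/2369 = 2.683721 × 10^7.
Sum = 8.7840508 × 10^7.
SE = √(8.7840508 × 10^7) = 9372.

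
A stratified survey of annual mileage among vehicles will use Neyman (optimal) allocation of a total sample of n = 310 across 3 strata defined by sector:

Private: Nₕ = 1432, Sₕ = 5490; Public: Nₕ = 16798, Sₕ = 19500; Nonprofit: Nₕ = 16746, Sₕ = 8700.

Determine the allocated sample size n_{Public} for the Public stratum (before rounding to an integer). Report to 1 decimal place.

211.1

Neyman allocation: nₕ = n·NₕSₕ / Σⱼ NⱼSⱼ.
Σ NⱼSⱼ = 1432·5490 + 16798·19500 + 16746·8700 = 4.8111288 × 10^8.
n_{Public} = 310·16798·19500 / (4.8111288 × 10^8) = 211.1.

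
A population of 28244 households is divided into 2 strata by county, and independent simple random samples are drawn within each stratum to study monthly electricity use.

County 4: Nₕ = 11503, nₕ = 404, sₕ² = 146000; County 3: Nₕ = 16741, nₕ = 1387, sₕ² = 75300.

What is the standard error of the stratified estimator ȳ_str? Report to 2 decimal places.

8.68

Var(ȳ_str) = Σₕ Wₕ²(1 − fₕ)sₕ²/nₕ with Wₕ = Nₕ/N, N = 28244.
County 4: Wₕ = 0.40727234; term = 0.40727234²·(1 − 0.03512127)·146000/404 = 57.838105.
County 3: Wₕ = 0.59272766; term = 0.59272766²·(1 − 0.08285049)·75300/1387 = 17.493191.
Sum = 75.331296.
SE = √(75.331296) = 8.68.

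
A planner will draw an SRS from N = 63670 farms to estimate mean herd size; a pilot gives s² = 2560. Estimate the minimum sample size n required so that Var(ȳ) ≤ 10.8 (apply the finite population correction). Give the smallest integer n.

Without fpc, n₀ = s²/D = 2560/10.8 = 237.0370.
With fpc, (1 − n/N)·s²/n ≤ D requires n ≥ n₀/(1 + n₀/N) = 237.0370/(1 + 237.0370/63670) = 236.1578.
Rounding up, n = 237.

237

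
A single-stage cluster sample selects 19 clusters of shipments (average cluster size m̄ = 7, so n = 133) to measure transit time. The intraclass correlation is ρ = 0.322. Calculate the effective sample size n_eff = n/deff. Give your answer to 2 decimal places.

45.36

deff = 1 + (7 − 1)·0.322 = 1 + 1.932 = 2.932.
n_eff = 133 / 2.932 = 45.36.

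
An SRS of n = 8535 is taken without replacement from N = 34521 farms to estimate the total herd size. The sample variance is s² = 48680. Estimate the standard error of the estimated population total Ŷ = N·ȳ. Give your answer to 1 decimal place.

Var(Ŷ) = N²·Var(ȳ) = N²·(1 − n/N)·s²/n.
f = 8535/34521 = 0.24724081; Var(ȳ) = 0.75275919·48680/8535 = 4.2934174.
Var(Ŷ) = 34521² · 4.2934174 = 5.1164631 × 10^9.
SE(Ŷ) = √(5.1164631 × 10^9) = 71529.5.

71529.5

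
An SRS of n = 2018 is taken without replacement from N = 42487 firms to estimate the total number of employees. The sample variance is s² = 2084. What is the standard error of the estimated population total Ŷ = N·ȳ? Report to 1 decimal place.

Var(Ŷ) = N²·Var(ȳ) = N²·(1 − n/N)·s²/n.
f = 2018/42487 = 0.04749688; Var(ȳ) = 0.95250312·2084/2018 = 0.98365535.
Var(Ŷ) = 42487² · 0.98365535 = 1.7756407 × 10^9.
SE(Ŷ) = √(1.7756407 × 10^9) = 42138.4.

42138.4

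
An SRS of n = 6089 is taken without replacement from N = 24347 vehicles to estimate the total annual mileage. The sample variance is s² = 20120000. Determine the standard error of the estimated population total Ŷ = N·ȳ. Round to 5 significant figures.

Var(Ŷ) = N²·Var(ȳ) = N²·(1 − n/N)·s²/n.
f = 6089/24347 = 0.25009241; Var(ȳ) = 0.74990759·20120000/6089 = 2477.9341.
Var(Ŷ) = 24347² · 2477.9341 = 1.4688609 × 10^12.
SE(Ŷ) = √(1.4688609 × 10^12) = 1.2120 × 10^6.

1.2120 × 10^6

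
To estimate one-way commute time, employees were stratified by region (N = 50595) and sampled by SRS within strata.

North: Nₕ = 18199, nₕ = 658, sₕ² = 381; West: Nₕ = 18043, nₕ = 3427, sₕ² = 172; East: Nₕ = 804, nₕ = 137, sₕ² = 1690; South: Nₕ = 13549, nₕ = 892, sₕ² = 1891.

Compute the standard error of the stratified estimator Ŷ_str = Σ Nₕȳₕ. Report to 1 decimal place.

23837.9

Var(Ŷ_str) = Σₕ Nₕ²(1 − fₕ)sₕ²/nₕ.
North: 18199²·(1 − 658/18199)·381/658 = 1.8484213 × 10^8.
West: 18043²·(1 − 3427/18043)·172/3427 = 1.3235844 × 10^7.
East: 804²·(1 − 137/804)·1690/137 = 6.6152768 × 10^6.
South: 13549²·(1 − 892/13549)·1891/892 = 3.6355046 × 10^8.
Sum = 5.6824371 × 10^8.
SE = √(5.6824371 × 10^8) = 23837.9.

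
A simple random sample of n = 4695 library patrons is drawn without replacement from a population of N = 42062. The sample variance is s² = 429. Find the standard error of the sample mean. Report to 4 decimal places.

0.2849

Under SRS without replacement, Var(ȳ) = (1 − f)·s²/n with f = n/N = 4695/42062 = 0.11162094.
Var(ȳ) = (1 − 0.11162094)·429/4695 = 0.88837906·0.091373802 = 0.081174572.
SE(ȳ) = √(0.081174572) = 0.2849.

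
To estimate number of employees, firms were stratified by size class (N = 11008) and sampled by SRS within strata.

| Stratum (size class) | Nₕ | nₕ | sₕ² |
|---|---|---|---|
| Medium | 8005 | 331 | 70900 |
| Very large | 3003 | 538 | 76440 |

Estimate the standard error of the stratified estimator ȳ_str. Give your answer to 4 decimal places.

Var(ȳ_str) = Σₕ Wₕ²(1 − fₕ)sₕ²/nₕ with Wₕ = Nₕ/N, N = 11008.
Medium: Wₕ = 0.72719840; term = 0.72719840²·(1 − 0.04134916)·70900/331 = 108.58867.
Very large: Wₕ = 0.27280160; term = 0.27280160²·(1 − 0.17915418)·76440/538 = 8.6794822.
Sum = 117.26815.
SE = √(117.26815) = 10.8290.

10.8290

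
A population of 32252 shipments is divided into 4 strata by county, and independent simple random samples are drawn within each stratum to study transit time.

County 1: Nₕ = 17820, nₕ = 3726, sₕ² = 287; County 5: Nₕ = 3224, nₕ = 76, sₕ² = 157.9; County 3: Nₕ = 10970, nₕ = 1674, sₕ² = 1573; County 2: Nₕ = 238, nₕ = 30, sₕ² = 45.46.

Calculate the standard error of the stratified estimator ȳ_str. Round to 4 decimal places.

Var(ȳ_str) = Σₕ Wₕ²(1 − fₕ)sₕ²/nₕ with Wₕ = Nₕ/N, N = 32252.
County 1: Wₕ = 0.55252387; term = 0.55252387²·(1 − 0.20909091)·287/3726 = 0.018598063.
County 5: Wₕ = 0.09996279; term = 0.09996279²·(1 − 0.02357320)·157.9/76 = 0.020271458.
County 3: Wₕ = 0.34013395; term = 0.34013395²·(1 − 0.15259799)·1573/1674 = 0.092121862.
County 2: Wₕ = 0.00737939; term = 0.00737939²·(1 − 0.12605042)·45.46/30 = 7.2116587 × 10^-5.
Sum = 0.1310635.
SE = √(0.1310635) = 0.3620.

0.3620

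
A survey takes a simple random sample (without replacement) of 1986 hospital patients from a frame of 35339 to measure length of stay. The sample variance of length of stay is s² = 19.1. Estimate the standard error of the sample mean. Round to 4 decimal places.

0.0953

Under SRS without replacement, Var(ȳ) = (1 − f)·s²/n with f = n/N = 1986/35339 = 0.05619853.
Var(ȳ) = (1 − 0.05619853)·19.1/1986 = 0.94380147·0.0096173212 = 0.0090768419.
SE(ȳ) = √(0.0090768419) = 0.0953.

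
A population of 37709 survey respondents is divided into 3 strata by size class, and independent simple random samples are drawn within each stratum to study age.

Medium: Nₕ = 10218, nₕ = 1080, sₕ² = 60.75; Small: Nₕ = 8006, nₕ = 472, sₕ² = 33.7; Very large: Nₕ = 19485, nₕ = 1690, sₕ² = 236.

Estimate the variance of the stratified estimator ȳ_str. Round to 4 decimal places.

0.0408

Var(ȳ_str) = Σₕ Wₕ²(1 − fₕ)sₕ²/nₕ with Wₕ = Nₕ/N, N = 37709.
Medium: Wₕ = 0.27096980; term = 0.27096980²·(1 − 0.10569583)·60.75/1080 = 0.0036935973.
Small: Wₕ = 0.21231006; term = 0.21231006²·(1 − 0.05895578)·33.7/472 = 0.0030285802.
Very large: Wₕ = 0.51672015; term = 0.51672015²·(1 − 0.08673338)·236/1690 = 0.034051298.
Sum = 0.040773476.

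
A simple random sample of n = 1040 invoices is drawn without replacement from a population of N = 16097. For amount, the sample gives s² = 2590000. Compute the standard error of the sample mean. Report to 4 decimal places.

48.2647

Under SRS without replacement, Var(ȳ) = (1 − f)·s²/n with f = n/N = 1040/16097 = 0.06460831.
Var(ȳ) = (1 − 0.06460831)·2590000/1040 = 0.93539169·2490.3846 = 2329.4851.
SE(ȳ) = √(2329.4851) = 48.2647.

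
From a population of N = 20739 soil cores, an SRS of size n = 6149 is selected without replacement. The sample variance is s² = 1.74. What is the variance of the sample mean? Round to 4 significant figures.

1.991 × 10^-4

Under SRS without replacement, Var(ȳ) = (1 − f)·s²/n with f = n/N = 6149/20739 = 0.29649453.
Var(ȳ) = (1 − 0.29649453)·1.74/6149 = 0.70350547·2.8297284 × 10^-4 = 1.9907294 × 10^-4.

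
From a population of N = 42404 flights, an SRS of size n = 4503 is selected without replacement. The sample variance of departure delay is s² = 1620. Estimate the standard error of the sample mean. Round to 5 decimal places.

0.56706

Under SRS without replacement, Var(ȳ) = (1 − f)·s²/n with f = n/N = 4503/42404 = 0.10619281.
Var(ȳ) = (1 − 0.10619281)·1620/4503 = 0.89380719·0.35976016 = 0.32155622.
SE(ȳ) = √(0.32155622) = 0.56706.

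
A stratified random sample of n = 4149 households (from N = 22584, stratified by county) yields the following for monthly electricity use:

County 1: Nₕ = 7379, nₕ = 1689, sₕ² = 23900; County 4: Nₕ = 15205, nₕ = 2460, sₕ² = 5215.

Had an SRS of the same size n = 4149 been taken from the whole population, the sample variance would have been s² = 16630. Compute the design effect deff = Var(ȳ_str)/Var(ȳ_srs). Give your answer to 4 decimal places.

0.6022

Var(ȳ_str) = Σ Wₕ²(1−fₕ)sₕ²/nₕ with Wₕ = Nₕ/22584:
  County 1: (7379/22584)²·(1−1689/7379)·23900/1689 = 1.1648669
  County 4: (15205/22584)²·(1−2460/15205)·5215/2460 = 0.80545956
  → Var(ȳ_str) = 1.9703265.
Var(ȳ_srs) = (1 − 4149/22584)·16630/4149 = 3.2718327.
deff = 1.9703265 / 3.2718327 = 0.6022.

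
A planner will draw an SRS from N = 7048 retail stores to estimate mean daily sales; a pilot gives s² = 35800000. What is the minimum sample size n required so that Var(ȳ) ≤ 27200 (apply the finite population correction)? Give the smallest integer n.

Without fpc, n₀ = s²/D = 35800000/27200 = 1316.1765.
With fpc, (1 − n/N)·s²/n ≤ D requires n ≥ n₀/(1 + n₀/N) = 1316.1765/(1 + 1316.1765/7048) = 1109.0646.
Rounding up, n = 1110.

1110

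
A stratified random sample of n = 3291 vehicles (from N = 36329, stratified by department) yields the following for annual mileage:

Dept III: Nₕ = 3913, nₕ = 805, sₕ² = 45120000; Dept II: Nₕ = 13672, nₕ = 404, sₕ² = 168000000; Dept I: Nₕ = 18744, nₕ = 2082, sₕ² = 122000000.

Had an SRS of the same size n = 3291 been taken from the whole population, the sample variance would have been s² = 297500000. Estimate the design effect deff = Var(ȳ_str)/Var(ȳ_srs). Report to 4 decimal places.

0.8702

Var(ȳ_str) = Σ Wₕ²(1−fₕ)sₕ²/nₕ with Wₕ = Nₕ/36329:
  Dept III: (3913/36329)²·(1−805/3913)·45120000/805 = 516.48437
  Dept II: (13672/36329)²·(1−404/13672)·168000000/404 = 57155.568
  Dept I: (18744/36329)²·(1−2082/18744)·122000000/2082 = 13866.333
  → Var(ȳ_str) = 71538.385.
Var(ȳ_srs) = (1 − 3291/36329)·297500000/3291 = 82209.005.
deff = 71538.385 / 82209.005 = 0.8702.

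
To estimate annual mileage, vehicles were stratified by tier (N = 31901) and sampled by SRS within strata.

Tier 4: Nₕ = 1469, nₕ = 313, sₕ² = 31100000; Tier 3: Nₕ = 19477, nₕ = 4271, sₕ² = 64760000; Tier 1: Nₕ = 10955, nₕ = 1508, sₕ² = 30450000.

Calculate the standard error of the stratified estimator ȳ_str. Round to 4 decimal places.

Var(ȳ_str) = Σₕ Wₕ²(1 − fₕ)sₕ²/nₕ with Wₕ = Nₕ/N, N = 31901.
Tier 4: Wₕ = 0.04604871; term = 0.04604871²·(1 − 0.21307012)·31100000/313 = 165.80098.
Tier 3: Wₕ = 0.61054512; term = 0.61054512²·(1 − 0.21928428)·64760000/4271 = 4412.7134.
Tier 1: Wₕ = 0.34340616; term = 0.34340616²·(1 − 0.13765404)·30450000/1508 = 2053.4478.
Sum = 6631.9622.
SE = √(6631.9622) = 81.4369.

81.4369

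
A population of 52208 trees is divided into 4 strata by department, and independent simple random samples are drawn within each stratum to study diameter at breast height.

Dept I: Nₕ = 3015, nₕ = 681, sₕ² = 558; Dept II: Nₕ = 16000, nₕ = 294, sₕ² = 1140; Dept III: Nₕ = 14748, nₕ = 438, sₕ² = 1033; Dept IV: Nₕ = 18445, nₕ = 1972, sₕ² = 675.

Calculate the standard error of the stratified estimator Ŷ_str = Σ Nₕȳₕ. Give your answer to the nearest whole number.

Var(Ŷ_str) = Σₕ Nₕ²(1 − fₕ)sₕ²/nₕ.
Dept I: 3015²·(1 − 681/3015)·558/681 = 5.7660082 × 10^6.
Dept II: 16000²·(1 − 294/16000)·1140/294 = 9.7441306 × 10^8.
Dept III: 14748²·(1 − 438/14748)·1033/438 = 4.9773591 × 10^8.
Dept IV: 18445²·(1 − 1972/18445)·675/1972 = 1.0400356 × 10^8.
Sum = 1.5819185 × 10^9.
SE = √(1.5819185 × 10^9) = 39773.

39773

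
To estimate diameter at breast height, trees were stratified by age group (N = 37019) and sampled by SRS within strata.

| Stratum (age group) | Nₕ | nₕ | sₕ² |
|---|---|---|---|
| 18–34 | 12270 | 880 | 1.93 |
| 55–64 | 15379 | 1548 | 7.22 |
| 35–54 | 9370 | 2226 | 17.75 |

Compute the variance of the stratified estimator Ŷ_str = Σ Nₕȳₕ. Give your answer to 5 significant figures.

Var(Ŷ_str) = Σₕ Nₕ²(1 − fₕ)sₕ²/nₕ.
18–34: 12270²·(1 − 880/12270)·1.93/880 = 306508.78.
55–64: 15379²·(1 − 1548/15379)·7.22/1548 = 992082.8.
35–54: 9370²·(1 − 2226/9370)·17.75/2226 = 533770.09.
Sum = 1.8323617 × 10^6.

1.8324 × 10^6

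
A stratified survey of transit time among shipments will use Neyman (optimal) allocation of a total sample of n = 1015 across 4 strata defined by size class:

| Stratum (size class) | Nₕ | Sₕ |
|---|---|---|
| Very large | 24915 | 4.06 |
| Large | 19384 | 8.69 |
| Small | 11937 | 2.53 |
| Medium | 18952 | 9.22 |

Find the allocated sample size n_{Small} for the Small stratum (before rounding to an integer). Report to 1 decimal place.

64.6

Neyman allocation: nₕ = n·NₕSₕ / Σⱼ NⱼSⱼ.
Σ NⱼSⱼ = 24915·4.06 + 19384·8.69 + 11937·2.53 + 18952·9.22 = 474539.91.
n_{Small} = 1015·11937·2.53 / 474539.91 = 64.6.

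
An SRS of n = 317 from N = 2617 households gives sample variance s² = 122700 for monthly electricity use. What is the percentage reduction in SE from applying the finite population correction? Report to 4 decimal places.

f = n/N = 317/2617 = 0.12113107.
SE_no-fpc = √(s²/n) = 19.673999; SE_fpc = √((1−f)s²/n) = 18.443983.
Ratio = √(1−f) = 0.93748010. Reduction = 100·(1 − 0.93748010) = 6.2520%.

6.2520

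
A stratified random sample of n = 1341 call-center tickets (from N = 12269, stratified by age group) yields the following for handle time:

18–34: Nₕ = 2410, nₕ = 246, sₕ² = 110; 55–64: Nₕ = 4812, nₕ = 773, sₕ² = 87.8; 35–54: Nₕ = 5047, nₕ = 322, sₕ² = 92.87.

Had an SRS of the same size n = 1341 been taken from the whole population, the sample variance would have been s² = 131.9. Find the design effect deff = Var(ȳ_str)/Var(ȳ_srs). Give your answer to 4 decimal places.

0.8658

Var(ȳ_str) = Σ Wₕ²(1−fₕ)sₕ²/nₕ with Wₕ = Nₕ/12269:
  18–34: (2410/12269)²·(1−246/2410)·110/246 = 0.015492216
  55–64: (4812/12269)²·(1−773/4812)·87.8/773 = 0.014665476
  35–54: (5047/12269)²·(1−322/5047)·92.87/322 = 0.045691599
  → Var(ȳ_str) = 0.075849291.
Var(ȳ_srs) = (1 − 1341/12269)·131.9/1341 = 0.087608761.
deff = 0.075849291 / 0.087608761 = 0.8658.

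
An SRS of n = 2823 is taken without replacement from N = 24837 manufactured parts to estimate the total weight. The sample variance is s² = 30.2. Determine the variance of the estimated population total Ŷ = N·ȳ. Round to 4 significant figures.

5.849 × 10^6

Var(Ŷ) = N²·Var(ȳ) = N²·(1 − n/N)·s²/n.
f = 2823/24837 = 0.11366107; Var(ȳ) = 0.88633893·30.2/2823 = 0.0094819113.
Var(Ŷ) = 24837² · 0.0094819113 = 5.8491689 × 10^6.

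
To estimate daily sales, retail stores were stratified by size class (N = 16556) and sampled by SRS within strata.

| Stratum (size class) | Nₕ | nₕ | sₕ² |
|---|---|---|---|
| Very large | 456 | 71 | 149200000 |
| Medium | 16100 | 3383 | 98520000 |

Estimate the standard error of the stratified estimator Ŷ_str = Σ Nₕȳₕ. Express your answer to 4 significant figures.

2.516 × 10^6

Var(Ŷ_str) = Σₕ Nₕ²(1 − fₕ)sₕ²/nₕ.
Very large: 456²·(1 − 71/456)·149200000/71 = 3.6892327 × 10^11.
Medium: 16100²·(1 − 3383/16100)·98520000/3383 = 5.9625626 × 10^12.
Sum = 6.3314859 × 10^12.
SE = √(6.3314859 × 10^12) = 2.516 × 10^6.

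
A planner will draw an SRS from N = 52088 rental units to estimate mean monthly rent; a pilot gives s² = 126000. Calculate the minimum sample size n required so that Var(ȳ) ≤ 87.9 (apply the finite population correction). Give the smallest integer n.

Without fpc, n₀ = s²/D = 126000/87.9 = 1433.4471.
With fpc, (1 − n/N)·s²/n ≤ D requires n ≥ n₀/(1 + n₀/N) = 1433.4471/(1 + 1433.4471/52088) = 1395.0556.
Rounding up, n = 1396.

1396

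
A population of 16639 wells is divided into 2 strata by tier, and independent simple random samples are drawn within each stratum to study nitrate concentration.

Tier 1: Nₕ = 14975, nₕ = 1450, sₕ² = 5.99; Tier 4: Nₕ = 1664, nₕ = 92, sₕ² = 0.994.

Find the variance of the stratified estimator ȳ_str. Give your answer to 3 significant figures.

Var(ȳ_str) = Σₕ Wₕ²(1 − fₕ)sₕ²/nₕ with Wₕ = Nₕ/N, N = 16639.
Tier 1: Wₕ = 0.89999399; term = 0.89999399²·(1 − 0.09682805)·5.99/1450 = 0.0030220976.
Tier 4: Wₕ = 0.10000601; term = 0.10000601²·(1 − 0.05528846)·0.994/92 = 1.0208219 × 10^-4.
Sum = 0.0031241798.

0.00312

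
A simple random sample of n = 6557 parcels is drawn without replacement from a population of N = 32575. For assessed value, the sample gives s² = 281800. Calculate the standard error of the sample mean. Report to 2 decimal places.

Under SRS without replacement, Var(ȳ) = (1 − f)·s²/n with f = n/N = 6557/32575 = 0.20128933.
Var(ȳ) = (1 − 0.20128933)·281800/6557 = 0.79871067·42.976971 = 34.326165.
SE(ȳ) = √(34.326165) = 5.86.

5.86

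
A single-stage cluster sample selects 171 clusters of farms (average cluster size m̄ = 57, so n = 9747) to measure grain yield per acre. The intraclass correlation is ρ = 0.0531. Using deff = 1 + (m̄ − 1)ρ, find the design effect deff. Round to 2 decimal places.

deff = 1 + (57 − 1)·0.0531 = 1 + 2.9736 = 3.9736.

3.97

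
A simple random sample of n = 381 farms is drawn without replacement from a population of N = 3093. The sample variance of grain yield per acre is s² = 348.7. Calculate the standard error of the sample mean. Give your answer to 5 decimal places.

Under SRS without replacement, Var(ȳ) = (1 − f)·s²/n with f = n/N = 381/3093 = 0.12318138.
Var(ȳ) = (1 − 0.12318138)·348.7/381 = 0.87681862·0.9152231 = 0.80248466.
SE(ȳ) = √(0.80248466) = 0.89582.

0.89582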